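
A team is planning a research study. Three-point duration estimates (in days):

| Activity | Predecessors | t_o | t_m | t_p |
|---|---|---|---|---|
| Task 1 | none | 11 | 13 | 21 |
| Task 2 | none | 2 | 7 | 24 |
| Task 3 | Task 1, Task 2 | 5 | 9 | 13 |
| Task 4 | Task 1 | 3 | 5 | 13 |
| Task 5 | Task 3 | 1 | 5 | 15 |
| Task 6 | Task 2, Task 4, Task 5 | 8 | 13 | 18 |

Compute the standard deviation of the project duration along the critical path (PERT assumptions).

3.57 days

te_Task 1 = (11 + 4·13 + 21)/6 = 84/6 = 14; σ²_Task 1 = ((21−11)/6)² = 2.778
te_Task 2 = (2 + 4·7 + 24)/6 = 54/6 = 9; σ²_Task 2 = ((24−2)/6)² = 13.444
te_Task 3 = (5 + 4·9 + 13)/6 = 54/6 = 9; σ²_Task 3 = ((13−5)/6)² = 1.778
te_Task 4 = (3 + 4·5 + 13)/6 = 36/6 = 6; σ²_Task 4 = ((13−3)/6)² = 2.778
te_Task 5 = (1 + 4·5 + 15)/6 = 36/6 = 6; σ²_Task 5 = ((15−1)/6)² = 5.444
te_Task 6 = (8 + 4·13 + 18)/6 = 78/6 = 13; σ²_Task 6 = ((18−8)/6)² = 2.778

Forward pass:
ES_Task 1 = 0; EF_Task 1 = 14
ES_Task 2 = 0; EF_Task 2 = 9
ES_Task 3 = max(EF_Task 1=14, EF_Task 2=9) = 14; EF_Task 3 = 14+9 = 23
ES_Task 4 = 14; EF_Task 4 = 14+6 = 20
ES_Task 5 = 23; EF_Task 5 = 23+6 = 29
ES_Task 6 = max(EF_Task 2=9, EF_Task 4=20, EF_Task 5=29) = 29; EF_Task 6 = 29+13 = 42
Expected project duration μ = 42 days. Critical path: Task 1 → Task 3 → Task 5 → Task 6.

Variance along critical path = 2.778 + 1.778 + 5.444 + 2.778 = 12.778
σ = √12.778 = 3.575 days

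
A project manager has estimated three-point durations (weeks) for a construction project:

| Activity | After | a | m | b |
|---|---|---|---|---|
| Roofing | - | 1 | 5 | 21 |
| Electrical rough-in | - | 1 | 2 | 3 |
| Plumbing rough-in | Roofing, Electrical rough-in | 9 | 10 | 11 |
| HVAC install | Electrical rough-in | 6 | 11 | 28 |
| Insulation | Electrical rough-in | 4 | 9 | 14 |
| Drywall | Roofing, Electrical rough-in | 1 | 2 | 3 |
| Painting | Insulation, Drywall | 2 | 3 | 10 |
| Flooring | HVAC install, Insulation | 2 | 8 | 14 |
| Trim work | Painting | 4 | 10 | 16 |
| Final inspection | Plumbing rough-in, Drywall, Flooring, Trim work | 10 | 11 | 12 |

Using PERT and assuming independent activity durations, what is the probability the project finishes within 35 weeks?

te_Roofing = (1 + 4·5 + 21)/6 = 42/6 = 7; σ²_Roofing = ((21−1)/6)² = 11.111
te_Electrical rough-in = (1 + 4·2 + 3)/6 = 12/6 = 2; σ²_Electrical rough-in = ((3−1)/6)² = 0.111
te_Plumbing rough-in = (9 + 4·10 + 11)/6 = 60/6 = 10; σ²_Plumbing rough-in = ((11−9)/6)² = 0.111
te_HVAC install = (6 + 4·11 + 28)/6 = 78/6 = 13; σ²_HVAC install = ((28−6)/6)² = 13.444
te_Insulation = (4 + 4·9 + 14)/6 = 54/6 = 9; σ²_Insulation = ((14−4)/6)² = 2.778
te_Drywall = (1 + 4·2 + 3)/6 = 12/6 = 2; σ²_Drywall = ((3−1)/6)² = 0.111
te_Painting = (2 + 4·3 + 10)/6 = 24/6 = 4; σ²_Painting = ((10−2)/6)² = 1.778
te_Flooring = (2 + 4·8 + 14)/6 = 48/6 = 8; σ²_Flooring = ((14−2)/6)² = 4.000
te_Trim work = (4 + 4·10 + 16)/6 = 60/6 = 10; σ²_Trim work = ((16−4)/6)² = 4.000
te_Final inspection = (10 + 4·11 + 12)/6 = 66/6 = 11; σ²_Final inspection = ((12−10)/6)² = 0.111

Forward pass:
ES_Roofing = 0; EF_Roofing = 7
ES_Electrical rough-in = 0; EF_Electrical rough-in = 2
ES_Plumbing rough-in = max(EF_Roofing=7, EF_Electrical rough-in=2) = 7; EF_Plumbing rough-in = 7+10 = 17
ES_HVAC install = 2; EF_HVAC install = 2+13 = 15
ES_Insulation = 2; EF_Insulation = 2+9 = 11
ES_Drywall = max(EF_Roofing=7, EF_Electrical rough-in=2) = 7; EF_Drywall = 7+2 = 9
ES_Painting = max(EF_Insulation=11, EF_Drywall=9) = 11; EF_Painting = 11+4 = 15
ES_Flooring = max(EF_HVAC install=15, EF_Insulation=11) = 15; EF_Flooring = 15+8 = 23
ES_Trim work = 15; EF_Trim work = 15+10 = 25
ES_Final inspection = max(EF_Plumbing rough-in=17, EF_Drywall=9, EF_Flooring=23, EF_Trim work=25) = 25; EF_Final inspection = 25+11 = 36
Expected project duration μ = 36 weeks. Critical path: Electrical rough-in → Insulation → Painting → Trim work → Final inspection.

Variance along critical path = 0.111 + 2.778 + 1.778 + 4.000 + 0.111 = 8.778; σ = √8.778 = 2.963 weeks.
Z = (35 − 36) / 2.963 = -0.338
P(T ≤ 35) = Φ(-0.338) ≈ 0.368

0.368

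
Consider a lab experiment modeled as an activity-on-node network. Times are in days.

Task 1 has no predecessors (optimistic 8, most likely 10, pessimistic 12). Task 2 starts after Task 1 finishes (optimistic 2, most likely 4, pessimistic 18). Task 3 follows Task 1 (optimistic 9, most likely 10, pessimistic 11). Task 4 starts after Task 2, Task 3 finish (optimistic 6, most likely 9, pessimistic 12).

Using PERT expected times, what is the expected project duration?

te_Task 1 = (8 + 4·10 + 12)/6 = 60/6 = 10
te_Task 2 = (2 + 4·4 + 18)/6 = 36/6 = 6
te_Task 3 = (9 + 4·10 + 11)/6 = 60/6 = 10
te_Task 4 = (6 + 4·9 + 12)/6 = 54/6 = 9

Forward pass:
ES_Task 1 = 0; EF_Task 1 = 10
ES_Task 2 = 10; EF_Task 2 = 10+6 = 16
ES_Task 3 = 10; EF_Task 3 = 10+10 = 20
ES_Task 4 = max(EF_Task 2=16, EF_Task 3=20) = 20; EF_Task 4 = 20+9 = 29
Expected project duration μ = 29 days. Critical path: Task 1 → Task 3 → Task 4.

29 days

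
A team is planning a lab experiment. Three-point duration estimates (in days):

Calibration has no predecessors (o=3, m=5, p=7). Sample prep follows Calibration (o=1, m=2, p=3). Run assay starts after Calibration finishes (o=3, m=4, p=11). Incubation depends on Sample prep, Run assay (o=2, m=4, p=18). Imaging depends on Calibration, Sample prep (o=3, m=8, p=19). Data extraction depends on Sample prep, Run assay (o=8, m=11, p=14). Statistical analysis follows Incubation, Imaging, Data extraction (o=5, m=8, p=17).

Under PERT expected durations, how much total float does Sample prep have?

te_Calibration = (3 + 4·5 + 7)/6 = 30/6 = 5
te_Sample prep = (1 + 4·2 + 3)/6 = 12/6 = 2
te_Run assay = (3 + 4·4 + 11)/6 = 30/6 = 5
te_Incubation = (2 + 4·4 + 18)/6 = 36/6 = 6
te_Imaging = (3 + 4·8 + 19)/6 = 54/6 = 9
te_Data extraction = (8 + 4·11 + 14)/6 = 66/6 = 11
te_Statistical analysis = (5 + 4·8 + 17)/6 = 54/6 = 9

Forward pass:
ES_Calibration = 0; EF_Calibration = 5
ES_Sample prep = 5; EF_Sample prep = 5+2 = 7
ES_Run assay = 5; EF_Run assay = 5+5 = 10
ES_Incubation = max(EF_Sample prep=7, EF_Run assay=10) = 10; EF_Incubation = 10+6 = 16
ES_Imaging = max(EF_Calibration=5, EF_Sample prep=7) = 7; EF_Imaging = 7+9 = 16
ES_Data extraction = max(EF_Sample prep=7, EF_Run assay=10) = 10; EF_Data extraction = 10+11 = 21
ES_Statistical analysis = max(EF_Incubation=16, EF_Imaging=16, EF_Data extraction=21) = 21; EF_Statistical analysis = 21+9 = 30
Expected project duration μ = 30 days. Critical path: Calibration → Run assay → Data extraction → Statistical analysis.

Backward pass:
LF_Statistical analysis = 30; LS_Statistical analysis = 30−9 = 21
LF_Data extraction = LS_Statistical analysis = 21; LS_Data extraction = 21−11 = 10
LF_Imaging = LS_Statistical analysis = 21; LS_Imaging = 21−9 = 12
LF_Incubation = LS_Statistical analysis = 21; LS_Incubation = 21−6 = 15
LF_Run assay = min(LS_Incubation=15, LS_Data extraction=10) = 10; LS_Run assay = 10−5 = 5
LF_Sample prep = min(LS_Incubation=15, LS_Imaging=12, LS_Data extraction=10) = 10; LS_Sample prep = 10−2 = 8
LF_Calibration = min(LS_Sample prep=8, LS_Run assay=5, LS_Imaging=12) = 5; LS_Calibration = 5−5 = 0
Slack_Sample prep = LS_Sample prep − ES_Sample prep = 8 − 5 = 3

3 days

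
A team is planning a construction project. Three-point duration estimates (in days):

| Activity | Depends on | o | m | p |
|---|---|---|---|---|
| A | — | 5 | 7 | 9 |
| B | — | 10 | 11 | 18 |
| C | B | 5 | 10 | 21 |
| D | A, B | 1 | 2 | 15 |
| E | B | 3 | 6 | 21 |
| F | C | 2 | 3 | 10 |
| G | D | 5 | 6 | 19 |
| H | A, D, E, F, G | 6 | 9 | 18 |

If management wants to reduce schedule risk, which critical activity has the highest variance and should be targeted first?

C

te_A = (5 + 4·7 + 9)/6 = 42/6 = 7; σ²_A = ((9−5)/6)² = 0.444
te_B = (10 + 4·11 + 18)/6 = 72/6 = 12; σ²_B = ((18−10)/6)² = 1.778
te_C = (5 + 4·10 + 21)/6 = 66/6 = 11; σ²_C = ((21−5)/6)² = 7.111
te_D = (1 + 4·2 + 15)/6 = 24/6 = 4; σ²_D = ((15−1)/6)² = 5.444
te_E = (3 + 4·6 + 21)/6 = 48/6 = 8; σ²_E = ((21−3)/6)² = 9.000
te_F = (2 + 4·3 + 10)/6 = 24/6 = 4; σ²_F = ((10−2)/6)² = 1.778
te_G = (5 + 4·6 + 19)/6 = 48/6 = 8; σ²_G = ((19−5)/6)² = 5.444
te_H = (6 + 4·9 + 18)/6 = 60/6 = 10; σ²_H = ((18−6)/6)² = 4.000

Forward pass:
ES_A = 0; EF_A = 7
ES_B = 0; EF_B = 12
ES_C = 12; EF_C = 12+11 = 23
ES_D = max(EF_A=7, EF_B=12) = 12; EF_D = 12+4 = 16
ES_E = 12; EF_E = 12+8 = 20
ES_F = 23; EF_F = 23+4 = 27
ES_G = 16; EF_G = 16+8 = 24
ES_H = max(EF_A=7, EF_D=16, EF_E=20, EF_F=27, EF_G=24) = 27; EF_H = 27+10 = 37
Expected project duration μ = 37 days. Critical path: B → C → F → H.

Variances on critical path: σ²_B=1.778, σ²_C=7.111, σ²_F=1.778, σ²_H=4.000.
Largest is σ²_C = 7.111.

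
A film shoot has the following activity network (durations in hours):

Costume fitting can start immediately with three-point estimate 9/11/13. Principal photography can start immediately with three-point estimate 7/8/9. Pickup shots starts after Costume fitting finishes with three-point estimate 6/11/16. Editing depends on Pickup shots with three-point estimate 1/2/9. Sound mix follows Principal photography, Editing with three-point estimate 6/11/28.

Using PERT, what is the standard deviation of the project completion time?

4.29 hours

te_Costume fitting = (9 + 4·11 + 13)/6 = 66/6 = 11; σ²_Costume fitting = ((13−9)/6)² = 0.444
te_Principal photography = (7 + 4·8 + 9)/6 = 48/6 = 8; σ²_Principal photography = ((9−7)/6)² = 0.111
te_Pickup shots = (6 + 4·11 + 16)/6 = 66/6 = 11; σ²_Pickup shots = ((16−6)/6)² = 2.778
te_Editing = (1 + 4·2 + 9)/6 = 18/6 = 3; σ²_Editing = ((9−1)/6)² = 1.778
te_Sound mix = (6 + 4·11 + 28)/6 = 78/6 = 13; σ²_Sound mix = ((28−6)/6)² = 13.444

Forward pass:
ES_Costume fitting = 0; EF_Costume fitting = 11
ES_Principal photography = 0; EF_Principal photography = 8
ES_Pickup shots = 11; EF_Pickup shots = 11+11 = 22
ES_Editing = 22; EF_Editing = 22+3 = 25
ES_Sound mix = max(EF_Principal photography=8, EF_Editing=25) = 25; EF_Sound mix = 25+13 = 38
Expected project duration μ = 38 hours. Critical path: Costume fitting → Pickup shots → Editing → Sound mix.

Variance along critical path = 0.444 + 2.778 + 1.778 + 13.444 = 18.444
σ = √18.444 = 4.295 hours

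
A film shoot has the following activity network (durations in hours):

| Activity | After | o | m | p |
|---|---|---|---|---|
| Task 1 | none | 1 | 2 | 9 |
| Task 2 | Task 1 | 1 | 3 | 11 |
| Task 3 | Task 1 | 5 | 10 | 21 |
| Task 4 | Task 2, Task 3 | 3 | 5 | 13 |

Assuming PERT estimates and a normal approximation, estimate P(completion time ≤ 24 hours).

te_Task 1 = (1 + 4·2 + 9)/6 = 18/6 = 3; σ²_Task 1 = ((9−1)/6)² = 1.778
te_Task 2 = (1 + 4·3 + 11)/6 = 24/6 = 4; σ²_Task 2 = ((11−1)/6)² = 2.778
te_Task 3 = (5 + 4·10 + 21)/6 = 66/6 = 11; σ²_Task 3 = ((21−5)/6)² = 7.111
te_Task 4 = (3 + 4·5 + 13)/6 = 36/6 = 6; σ²_Task 4 = ((13−3)/6)² = 2.778

Forward pass:
ES_Task 1 = 0; EF_Task 1 = 3
ES_Task 2 = 3; EF_Task 2 = 3+4 = 7
ES_Task 3 = 3; EF_Task 3 = 3+11 = 14
ES_Task 4 = max(EF_Task 2=7, EF_Task 3=14) = 14; EF_Task 4 = 14+6 = 20
Expected project duration μ = 20 hours. Critical path: Task 1 → Task 3 → Task 4.

Variance along critical path = 1.778 + 7.111 + 2.778 = 11.667; σ = √11.667 = 3.416 hours.
Z = (24 − 20) / 3.416 = 1.171
P(T ≤ 24) = Φ(1.171) ≈ 0.879

0.879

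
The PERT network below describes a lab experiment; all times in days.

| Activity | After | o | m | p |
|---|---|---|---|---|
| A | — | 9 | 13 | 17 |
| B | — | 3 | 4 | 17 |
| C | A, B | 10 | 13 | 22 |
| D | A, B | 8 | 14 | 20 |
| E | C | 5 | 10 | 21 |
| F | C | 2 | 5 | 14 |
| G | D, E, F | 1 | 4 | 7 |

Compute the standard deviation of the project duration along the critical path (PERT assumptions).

3.73 days

te_A = (9 + 4·13 + 17)/6 = 78/6 = 13; σ²_A = ((17−9)/6)² = 1.778
te_B = (3 + 4·4 + 17)/6 = 36/6 = 6; σ²_B = ((17−3)/6)² = 5.444
te_C = (10 + 4·13 + 22)/6 = 84/6 = 14; σ²_C = ((22−10)/6)² = 4.000
te_D = (8 + 4·14 + 20)/6 = 84/6 = 14; σ²_D = ((20−8)/6)² = 4.000
te_E = (5 + 4·10 + 21)/6 = 66/6 = 11; σ²_E = ((21−5)/6)² = 7.111
te_F = (2 + 4·5 + 14)/6 = 36/6 = 6; σ²_F = ((14−2)/6)² = 4.000
te_G = (1 + 4·4 + 7)/6 = 24/6 = 4; σ²_G = ((7−1)/6)² = 1.000

Forward pass:
ES_A = 0; EF_A = 13
ES_B = 0; EF_B = 6
ES_C = max(EF_A=13, EF_B=6) = 13; EF_C = 13+14 = 27
ES_D = max(EF_A=13, EF_B=6) = 13; EF_D = 13+14 = 27
ES_E = 27; EF_E = 27+11 = 38
ES_F = 27; EF_F = 27+6 = 33
ES_G = max(EF_D=27, EF_E=38, EF_F=33) = 38; EF_G = 38+4 = 42
Expected project duration μ = 42 days. Critical path: A → C → E → G.

Variance along critical path = 1.778 + 4.000 + 7.111 + 1.000 = 13.889
σ = √13.889 = 3.727 days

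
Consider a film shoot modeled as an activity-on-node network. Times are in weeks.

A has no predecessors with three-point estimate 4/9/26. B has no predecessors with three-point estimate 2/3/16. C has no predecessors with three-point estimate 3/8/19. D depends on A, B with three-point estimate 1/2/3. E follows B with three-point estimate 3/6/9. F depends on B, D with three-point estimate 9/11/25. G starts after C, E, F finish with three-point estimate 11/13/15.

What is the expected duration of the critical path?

39 weeks

te_A = (4 + 4·9 + 26)/6 = 66/6 = 11
te_B = (2 + 4·3 + 16)/6 = 30/6 = 5
te_C = (3 + 4·8 + 19)/6 = 54/6 = 9
te_D = (1 + 4·2 + 3)/6 = 12/6 = 2
te_E = (3 + 4·6 + 9)/6 = 36/6 = 6
te_F = (9 + 4·11 + 25)/6 = 78/6 = 13
te_G = (11 + 4·13 + 15)/6 = 78/6 = 13

Forward pass:
ES_A = 0; EF_A = 11
ES_B = 0; EF_B = 5
ES_C = 0; EF_C = 9
ES_D = max(EF_A=11, EF_B=5) = 11; EF_D = 11+2 = 13
ES_E = 5; EF_E = 5+6 = 11
ES_F = max(EF_B=5, EF_D=13) = 13; EF_F = 13+13 = 26
ES_G = max(EF_C=9, EF_E=11, EF_F=26) = 26; EF_G = 26+13 = 39
Expected project duration μ = 39 weeks. Critical path: A → D → F → G.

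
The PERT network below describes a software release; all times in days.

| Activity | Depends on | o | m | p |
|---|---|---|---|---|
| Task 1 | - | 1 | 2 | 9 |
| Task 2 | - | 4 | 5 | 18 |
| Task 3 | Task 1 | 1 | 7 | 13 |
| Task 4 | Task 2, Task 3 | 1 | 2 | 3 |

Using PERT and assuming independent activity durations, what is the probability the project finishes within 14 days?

te_Task 1 = (1 + 4·2 + 9)/6 = 18/6 = 3; σ²_Task 1 = ((9−1)/6)² = 1.778
te_Task 2 = (4 + 4·5 + 18)/6 = 42/6 = 7; σ²_Task 2 = ((18−4)/6)² = 5.444
te_Task 3 = (1 + 4·7 + 13)/6 = 42/6 = 7; σ²_Task 3 = ((13−1)/6)² = 4.000
te_Task 4 = (1 + 4·2 + 3)/6 = 12/6 = 2; σ²_Task 4 = ((3−1)/6)² = 0.111

Forward pass:
ES_Task 1 = 0; EF_Task 1 = 3
ES_Task 2 = 0; EF_Task 2 = 7
ES_Task 3 = 3; EF_Task 3 = 3+7 = 10
ES_Task 4 = max(EF_Task 2=7, EF_Task 3=10) = 10; EF_Task 4 = 10+2 = 12
Expected project duration μ = 12 days. Critical path: Task 1 → Task 3 → Task 4.

Variance along critical path = 1.778 + 4.000 + 0.111 = 5.889; σ = √5.889 = 2.427 days.
Z = (14 − 12) / 2.427 = 0.824
P(T ≤ 14) = Φ(0.824) ≈ 0.795

0.795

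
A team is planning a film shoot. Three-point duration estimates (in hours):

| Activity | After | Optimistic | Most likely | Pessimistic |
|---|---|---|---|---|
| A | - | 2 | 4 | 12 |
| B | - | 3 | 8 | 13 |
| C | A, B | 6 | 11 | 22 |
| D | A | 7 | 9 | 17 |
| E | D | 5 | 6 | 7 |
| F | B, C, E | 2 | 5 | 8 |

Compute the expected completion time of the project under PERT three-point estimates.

te_A = (2 + 4·4 + 12)/6 = 30/6 = 5
te_B = (3 + 4·8 + 13)/6 = 48/6 = 8
te_C = (6 + 4·11 + 22)/6 = 72/6 = 12
te_D = (7 + 4·9 + 17)/6 = 60/6 = 10
te_E = (5 + 4·6 + 7)/6 = 36/6 = 6
te_F = (2 + 4·5 + 8)/6 = 30/6 = 5

Forward pass:
ES_A = 0; EF_A = 5
ES_B = 0; EF_B = 8
ES_C = max(EF_A=5, EF_B=8) = 8; EF_C = 8+12 = 20
ES_D = 5; EF_D = 5+10 = 15
ES_E = 15; EF_E = 15+6 = 21
ES_F = max(EF_B=8, EF_C=20, EF_E=21) = 21; EF_F = 21+5 = 26
Expected project duration μ = 26 hours. Critical path: A → D → E → F.

26 hours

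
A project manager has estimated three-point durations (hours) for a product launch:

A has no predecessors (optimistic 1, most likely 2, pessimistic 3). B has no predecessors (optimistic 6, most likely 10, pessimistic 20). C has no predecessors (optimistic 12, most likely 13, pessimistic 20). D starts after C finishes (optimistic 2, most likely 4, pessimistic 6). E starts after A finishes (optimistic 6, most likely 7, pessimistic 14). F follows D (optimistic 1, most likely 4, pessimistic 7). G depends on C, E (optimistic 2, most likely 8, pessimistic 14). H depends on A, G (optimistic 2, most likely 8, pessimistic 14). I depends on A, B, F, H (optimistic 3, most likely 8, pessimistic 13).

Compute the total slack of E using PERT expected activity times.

te_A = (1 + 4·2 + 3)/6 = 12/6 = 2
te_B = (6 + 4·10 + 20)/6 = 66/6 = 11
te_C = (12 + 4·13 + 20)/6 = 84/6 = 14
te_D = (2 + 4·4 + 6)/6 = 24/6 = 4
te_E = (6 + 4·7 + 14)/6 = 48/6 = 8
te_F = (1 + 4·4 + 7)/6 = 24/6 = 4
te_G = (2 + 4·8 + 14)/6 = 48/6 = 8
te_H = (2 + 4·8 + 14)/6 = 48/6 = 8
te_I = (3 + 4·8 + 13)/6 = 48/6 = 8

Forward pass:
ES_A = 0; EF_A = 2
ES_B = 0; EF_B = 11
ES_C = 0; EF_C = 14
ES_D = 14; EF_D = 14+4 = 18
ES_E = 2; EF_E = 2+8 = 10
ES_F = 18; EF_F = 18+4 = 22
ES_G = max(EF_C=14, EF_E=10) = 14; EF_G = 14+8 = 22
ES_H = max(EF_A=2, EF_G=22) = 22; EF_H = 22+8 = 30
ES_I = max(EF_A=2, EF_B=11, EF_F=22, EF_H=30) = 30; EF_I = 30+8 = 38
Expected project duration μ = 38 hours. Critical path: C → G → H → I.

Backward pass:
LF_I = 38; LS_I = 38−8 = 30
LF_H = LS_I = 30; LS_H = 30−8 = 22
LF_G = LS_H = 22; LS_G = 22−8 = 14
LF_F = LS_I = 30; LS_F = 30−4 = 26
LF_E = LS_G = 14; LS_E = 14−8 = 6
LF_D = LS_F = 26; LS_D = 26−4 = 22
LF_C = min(LS_D=22, LS_G=14) = 14; LS_C = 14−14 = 0
LF_B = LS_I = 30; LS_B = 30−11 = 19
LF_A = min(LS_E=6, LS_H=22, LS_I=30) = 6; LS_A = 6−2 = 4
Slack_E = LS_E − ES_E = 6 − 2 = 4

4 hours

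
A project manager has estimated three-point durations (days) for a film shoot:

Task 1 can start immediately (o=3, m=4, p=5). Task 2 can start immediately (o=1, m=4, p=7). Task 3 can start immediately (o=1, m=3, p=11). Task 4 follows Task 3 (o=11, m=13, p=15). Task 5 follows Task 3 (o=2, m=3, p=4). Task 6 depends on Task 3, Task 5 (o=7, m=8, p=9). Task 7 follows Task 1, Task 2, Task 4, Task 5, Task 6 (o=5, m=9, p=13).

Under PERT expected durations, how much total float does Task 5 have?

2 days

te_Task 1 = (3 + 4·4 + 5)/6 = 24/6 = 4
te_Task 2 = (1 + 4·4 + 7)/6 = 24/6 = 4
te_Task 3 = (1 + 4·3 + 11)/6 = 24/6 = 4
te_Task 4 = (11 + 4·13 + 15)/6 = 78/6 = 13
te_Task 5 = (2 + 4·3 + 4)/6 = 18/6 = 3
te_Task 6 = (7 + 4·8 + 9)/6 = 48/6 = 8
te_Task 7 = (5 + 4·9 + 13)/6 = 54/6 = 9

Forward pass:
ES_Task 1 = 0; EF_Task 1 = 4
ES_Task 2 = 0; EF_Task 2 = 4
ES_Task 3 = 0; EF_Task 3 = 4
ES_Task 4 = 4; EF_Task 4 = 4+13 = 17
ES_Task 5 = 4; EF_Task 5 = 4+3 = 7
ES_Task 6 = max(EF_Task 3=4, EF_Task 5=7) = 7; EF_Task 6 = 7+8 = 15
ES_Task 7 = max(EF_Task 1=4, EF_Task 2=4, EF_Task 4=17, EF_Task 5=7, EF_Task 6=15) = 17; EF_Task 7 = 17+9 = 26
Expected project duration μ = 26 days. Critical path: Task 3 → Task 4 → Task 7.

Backward pass:
LF_Task 7 = 26; LS_Task 7 = 26−9 = 17
LF_Task 6 = LS_Task 7 = 17; LS_Task 6 = 17−8 = 9
LF_Task 5 = min(LS_Task 6=9, LS_Task 7=17) = 9; LS_Task 5 = 9−3 = 6
LF_Task 4 = LS_Task 7 = 17; LS_Task 4 = 17−13 = 4
LF_Task 3 = min(LS_Task 4=4, LS_Task 5=6, LS_Task 6=9) = 4; LS_Task 3 = 4−4 = 0
LF_Task 2 = LS_Task 7 = 17; LS_Task 2 = 17−4 = 13
LF_Task 1 = LS_Task 7 = 17; LS_Task 1 = 17−4 = 13
Slack_Task 5 = LS_Task 5 − ES_Task 5 = 6 − 4 = 2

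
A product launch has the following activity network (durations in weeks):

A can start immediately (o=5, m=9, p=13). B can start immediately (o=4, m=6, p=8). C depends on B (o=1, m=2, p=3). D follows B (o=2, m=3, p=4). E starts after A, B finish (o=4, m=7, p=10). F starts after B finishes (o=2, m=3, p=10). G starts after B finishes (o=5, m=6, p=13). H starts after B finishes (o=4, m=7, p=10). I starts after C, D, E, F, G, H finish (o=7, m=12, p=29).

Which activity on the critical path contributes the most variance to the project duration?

te_A = (5 + 4·9 + 13)/6 = 54/6 = 9; σ²_A = ((13−5)/6)² = 1.778
te_B = (4 + 4·6 + 8)/6 = 36/6 = 6; σ²_B = ((8−4)/6)² = 0.444
te_C = (1 + 4·2 + 3)/6 = 12/6 = 2; σ²_C = ((3−1)/6)² = 0.111
te_D = (2 + 4·3 + 4)/6 = 18/6 = 3; σ²_D = ((4−2)/6)² = 0.111
te_E = (4 + 4·7 + 10)/6 = 42/6 = 7; σ²_E = ((10−4)/6)² = 1.000
te_F = (2 + 4·3 + 10)/6 = 24/6 = 4; σ²_F = ((10−2)/6)² = 1.778
te_G = (5 + 4·6 + 13)/6 = 42/6 = 7; σ²_G = ((13−5)/6)² = 1.778
te_H = (4 + 4·7 + 10)/6 = 42/6 = 7; σ²_H = ((10−4)/6)² = 1.000
te_I = (7 + 4·12 + 29)/6 = 84/6 = 14; σ²_I = ((29−7)/6)² = 13.444

Forward pass:
ES_A = 0; EF_A = 9
ES_B = 0; EF_B = 6
ES_C = 6; EF_C = 6+2 = 8
ES_D = 6; EF_D = 6+3 = 9
ES_E = max(EF_A=9, EF_B=6) = 9; EF_E = 9+7 = 16
ES_F = 6; EF_F = 6+4 = 10
ES_G = 6; EF_G = 6+7 = 13
ES_H = 6; EF_H = 6+7 = 13
ES_I = max(EF_C=8, EF_D=9, EF_E=16, EF_F=10, EF_G=13, EF_H=13) = 16; EF_I = 16+14 = 30
Expected project duration μ = 30 weeks. Critical path: A → E → I.

Variances on critical path: σ²_A=1.778, σ²_E=1.000, σ²_I=13.444.
Largest is σ²_I = 13.444.

I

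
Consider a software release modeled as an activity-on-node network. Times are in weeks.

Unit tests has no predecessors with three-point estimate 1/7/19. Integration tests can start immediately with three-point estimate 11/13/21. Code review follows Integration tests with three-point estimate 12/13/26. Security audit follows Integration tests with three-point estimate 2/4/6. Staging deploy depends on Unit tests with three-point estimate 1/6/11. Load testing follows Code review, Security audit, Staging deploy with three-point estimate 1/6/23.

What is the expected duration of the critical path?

37 weeks

te_Unit tests = (1 + 4·7 + 19)/6 = 48/6 = 8
te_Integration tests = (11 + 4·13 + 21)/6 = 84/6 = 14
te_Code review = (12 + 4·13 + 26)/6 = 90/6 = 15
te_Security audit = (2 + 4·4 + 6)/6 = 24/6 = 4
te_Staging deploy = (1 + 4·6 + 11)/6 = 36/6 = 6
te_Load testing = (1 + 4·6 + 23)/6 = 48/6 = 8

Forward pass:
ES_Unit tests = 0; EF_Unit tests = 8
ES_Integration tests = 0; EF_Integration tests = 14
ES_Code review = 14; EF_Code review = 14+15 = 29
ES_Security audit = 14; EF_Security audit = 14+4 = 18
ES_Staging deploy = 8; EF_Staging deploy = 8+6 = 14
ES_Load testing = max(EF_Code review=29, EF_Security audit=18, EF_Staging deploy=14) = 29; EF_Load testing = 29+8 = 37
Expected project duration μ = 37 weeks. Critical path: Integration tests → Code review → Load testing.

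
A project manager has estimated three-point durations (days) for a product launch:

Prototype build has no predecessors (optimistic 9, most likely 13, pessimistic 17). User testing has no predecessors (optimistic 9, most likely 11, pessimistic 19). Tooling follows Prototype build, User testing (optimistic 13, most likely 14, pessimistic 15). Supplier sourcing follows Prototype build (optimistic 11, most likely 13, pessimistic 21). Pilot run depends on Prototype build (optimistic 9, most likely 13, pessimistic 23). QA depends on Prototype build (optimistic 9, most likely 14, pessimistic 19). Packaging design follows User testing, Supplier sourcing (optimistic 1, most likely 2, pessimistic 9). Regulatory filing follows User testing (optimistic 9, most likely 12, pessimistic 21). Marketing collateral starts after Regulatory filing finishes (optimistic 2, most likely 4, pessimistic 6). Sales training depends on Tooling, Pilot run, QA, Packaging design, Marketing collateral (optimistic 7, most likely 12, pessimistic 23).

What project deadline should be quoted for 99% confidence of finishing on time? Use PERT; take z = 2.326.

te_Prototype build = (9 + 4·13 + 17)/6 = 78/6 = 13; σ²_Prototype build = ((17−9)/6)² = 1.778
te_User testing = (9 + 4·11 + 19)/6 = 72/6 = 12; σ²_User testing = ((19−9)/6)² = 2.778
te_Tooling = (13 + 4·14 + 15)/6 = 84/6 = 14; σ²_Tooling = ((15−13)/6)² = 0.111
te_Supplier sourcing = (11 + 4·13 + 21)/6 = 84/6 = 14; σ²_Supplier sourcing = ((21−11)/6)² = 2.778
te_Pilot run = (9 + 4·13 + 23)/6 = 84/6 = 14; σ²_Pilot run = ((23−9)/6)² = 5.444
te_QA = (9 + 4·14 + 19)/6 = 84/6 = 14; σ²_QA = ((19−9)/6)² = 2.778
te_Packaging design = (1 + 4·2 + 9)/6 = 18/6 = 3; σ²_Packaging design = ((9−1)/6)² = 1.778
te_Regulatory filing = (9 + 4·12 + 21)/6 = 78/6 = 13; σ²_Regulatory filing = ((21−9)/6)² = 4.000
te_Marketing collateral = (2 + 4·4 + 6)/6 = 24/6 = 4; σ²_Marketing collateral = ((6−2)/6)² = 0.444
te_Sales training = (7 + 4·12 + 23)/6 = 78/6 = 13; σ²_Sales training = ((23−7)/6)² = 7.111

Forward pass:
ES_Prototype build = 0; EF_Prototype build = 13
ES_User testing = 0; EF_User testing = 12
ES_Tooling = max(EF_Prototype build=13, EF_User testing=12) = 13; EF_Tooling = 13+14 = 27
ES_Supplier sourcing = 13; EF_Supplier sourcing = 13+14 = 27
ES_Pilot run = 13; EF_Pilot run = 13+14 = 27
ES_QA = 13; EF_QA = 13+14 = 27
ES_Packaging design = max(EF_User testing=12, EF_Supplier sourcing=27) = 27; EF_Packaging design = 27+3 = 30
ES_Regulatory filing = 12; EF_Regulatory filing = 12+13 = 25
ES_Marketing collateral = 25; EF_Marketing collateral = 25+4 = 29
ES_Sales training = max(EF_Tooling=27, EF_Pilot run=27, EF_QA=27, EF_Packaging design=30, EF_Marketing collateral=29) = 30; EF_Sales training = 30+13 = 43
Expected project duration μ = 43 days. Critical path: Prototype build → Supplier sourcing → Packaging design → Sales training.

Variance along critical path = 1.778 + 2.778 + 1.778 + 7.111 = 13.444; σ = 3.667 days.
D = μ + z·σ = 43 + 2.326·3.667 = 51.5 days

51.5 days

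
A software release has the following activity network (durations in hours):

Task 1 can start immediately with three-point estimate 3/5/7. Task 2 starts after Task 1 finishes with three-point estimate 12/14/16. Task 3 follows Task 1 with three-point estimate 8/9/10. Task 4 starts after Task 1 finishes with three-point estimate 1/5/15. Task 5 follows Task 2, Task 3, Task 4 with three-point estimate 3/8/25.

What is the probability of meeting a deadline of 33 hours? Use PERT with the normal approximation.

te_Task 1 = (3 + 4·5 + 7)/6 = 30/6 = 5; σ²_Task 1 = ((7−3)/6)² = 0.444
te_Task 2 = (12 + 4·14 + 16)/6 = 84/6 = 14; σ²_Task 2 = ((16−12)/6)² = 0.444
te_Task 3 = (8 + 4·9 + 10)/6 = 54/6 = 9; σ²_Task 3 = ((10−8)/6)² = 0.111
te_Task 4 = (1 + 4·5 + 15)/6 = 36/6 = 6; σ²_Task 4 = ((15−1)/6)² = 5.444
te_Task 5 = (3 + 4·8 + 25)/6 = 60/6 = 10; σ²_Task 5 = ((25−3)/6)² = 13.444

Forward pass:
ES_Task 1 = 0; EF_Task 1 = 5
ES_Task 2 = 5; EF_Task 2 = 5+14 = 19
ES_Task 3 = 5; EF_Task 3 = 5+9 = 14
ES_Task 4 = 5; EF_Task 4 = 5+6 = 11
ES_Task 5 = max(EF_Task 2=19, EF_Task 3=14, EF_Task 4=11) = 19; EF_Task 5 = 19+10 = 29
Expected project duration μ = 29 hours. Critical path: Task 1 → Task 2 → Task 5.

Variance along critical path = 0.444 + 0.444 + 13.444 = 14.333; σ = √14.333 = 3.786 hours.
Z = (33 − 29) / 3.786 = 1.057
P(T ≤ 33) = Φ(1.057) ≈ 0.855

0.855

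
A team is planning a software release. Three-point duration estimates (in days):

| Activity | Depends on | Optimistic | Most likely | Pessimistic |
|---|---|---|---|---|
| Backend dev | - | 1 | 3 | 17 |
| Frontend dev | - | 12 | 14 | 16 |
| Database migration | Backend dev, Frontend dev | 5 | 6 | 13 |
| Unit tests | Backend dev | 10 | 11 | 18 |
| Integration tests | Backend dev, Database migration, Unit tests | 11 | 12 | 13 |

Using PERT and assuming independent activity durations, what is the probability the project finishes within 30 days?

0.025

te_Backend dev = (1 + 4·3 + 17)/6 = 30/6 = 5; σ²_Backend dev = ((17−1)/6)² = 7.111
te_Frontend dev = (12 + 4·14 + 16)/6 = 84/6 = 14; σ²_Frontend dev = ((16−12)/6)² = 0.444
te_Database migration = (5 + 4·6 + 13)/6 = 42/6 = 7; σ²_Database migration = ((13−5)/6)² = 1.778
te_Unit tests = (10 + 4·11 + 18)/6 = 72/6 = 12; σ²_Unit tests = ((18−10)/6)² = 1.778
te_Integration tests = (11 + 4·12 + 13)/6 = 72/6 = 12; σ²_Integration tests = ((13−11)/6)² = 0.111

Forward pass:
ES_Backend dev = 0; EF_Backend dev = 5
ES_Frontend dev = 0; EF_Frontend dev = 14
ES_Database migration = max(EF_Backend dev=5, EF_Frontend dev=14) = 14; EF_Database migration = 14+7 = 21
ES_Unit tests = 5; EF_Unit tests = 5+12 = 17
ES_Integration tests = max(EF_Backend dev=5, EF_Database migration=21, EF_Unit tests=17) = 21; EF_Integration tests = 21+12 = 33
Expected project duration μ = 33 days. Critical path: Frontend dev → Database migration → Integration tests.

Variance along critical path = 0.444 + 1.778 + 0.111 = 2.333; σ = √2.333 = 1.528 days.
Z = (30 − 33) / 1.528 = -1.964
P(T ≤ 30) = Φ(-1.964) ≈ 0.025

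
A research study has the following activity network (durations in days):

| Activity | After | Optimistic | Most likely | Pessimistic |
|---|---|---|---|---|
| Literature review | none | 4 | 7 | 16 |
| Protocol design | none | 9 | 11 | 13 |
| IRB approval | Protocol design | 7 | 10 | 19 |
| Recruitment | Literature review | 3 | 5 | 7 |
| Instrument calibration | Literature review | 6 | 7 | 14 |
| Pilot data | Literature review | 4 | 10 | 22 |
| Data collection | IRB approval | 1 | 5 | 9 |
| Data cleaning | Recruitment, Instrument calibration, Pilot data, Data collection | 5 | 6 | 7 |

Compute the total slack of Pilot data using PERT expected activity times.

te_Literature review = (4 + 4·7 + 16)/6 = 48/6 = 8
te_Protocol design = (9 + 4·11 + 13)/6 = 66/6 = 11
te_IRB approval = (7 + 4·10 + 19)/6 = 66/6 = 11
te_Recruitment = (3 + 4·5 + 7)/6 = 30/6 = 5
te_Instrument calibration = (6 + 4·7 + 14)/6 = 48/6 = 8
te_Pilot data = (4 + 4·10 + 22)/6 = 66/6 = 11
te_Data collection = (1 + 4·5 + 9)/6 = 30/6 = 5
te_Data cleaning = (5 + 4·6 + 7)/6 = 36/6 = 6

Forward pass:
ES_Literature review = 0; EF_Literature review = 8
ES_Protocol design = 0; EF_Protocol design = 11
ES_IRB approval = 11; EF_IRB approval = 11+11 = 22
ES_Recruitment = 8; EF_Recruitment = 8+5 = 13
ES_Instrument calibration = 8; EF_Instrument calibration = 8+8 = 16
ES_Pilot data = 8; EF_Pilot data = 8+11 = 19
ES_Data collection = 22; EF_Data collection = 22+5 = 27
ES_Data cleaning = max(EF_Recruitment=13, EF_Instrument calibration=16, EF_Pilot data=19, EF_Data collection=27) = 27; EF_Data cleaning = 27+6 = 33
Expected project duration μ = 33 days. Critical path: Protocol design → IRB approval → Data collection → Data cleaning.

Backward pass:
LF_Data cleaning = 33; LS_Data cleaning = 33−6 = 27
LF_Data collection = LS_Data cleaning = 27; LS_Data collection = 27−5 = 22
LF_Pilot data = LS_Data cleaning = 27; LS_Pilot data = 27−11 = 16
LF_Instrument calibration = LS_Data cleaning = 27; LS_Instrument calibration = 27−8 = 19
LF_Recruitment = LS_Data cleaning = 27; LS_Recruitment = 27−5 = 22
LF_IRB approval = LS_Data collection = 22; LS_IRB approval = 22−11 = 11
LF_Protocol design = LS_IRB approval = 11; LS_Protocol design = 11−11 = 0
LF_Literature review = min(LS_Recruitment=22, LS_Instrument calibration=19, LS_Pilot data=16) = 16; LS_Literature review = 16−8 = 8
Slack_Pilot data = LS_Pilot data − ES_Pilot data = 16 − 8 = 8

8 days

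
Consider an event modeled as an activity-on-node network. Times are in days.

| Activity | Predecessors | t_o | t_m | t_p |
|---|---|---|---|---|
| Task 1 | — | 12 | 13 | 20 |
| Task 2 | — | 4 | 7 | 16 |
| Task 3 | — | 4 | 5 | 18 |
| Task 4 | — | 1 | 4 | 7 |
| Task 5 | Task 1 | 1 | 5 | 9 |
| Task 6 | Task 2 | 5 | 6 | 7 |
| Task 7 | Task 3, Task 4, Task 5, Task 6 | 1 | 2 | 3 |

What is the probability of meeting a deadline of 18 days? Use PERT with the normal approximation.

te_Task 1 = (12 + 4·13 + 20)/6 = 84/6 = 14; σ²_Task 1 = ((20−12)/6)² = 1.778
te_Task 2 = (4 + 4·7 + 16)/6 = 48/6 = 8; σ²_Task 2 = ((16−4)/6)² = 4.000
te_Task 3 = (4 + 4·5 + 18)/6 = 42/6 = 7; σ²_Task 3 = ((18−4)/6)² = 5.444
te_Task 4 = (1 + 4·4 + 7)/6 = 24/6 = 4; σ²_Task 4 = ((7−1)/6)² = 1.000
te_Task 5 = (1 + 4·5 + 9)/6 = 30/6 = 5; σ²_Task 5 = ((9−1)/6)² = 1.778
te_Task 6 = (5 + 4·6 + 7)/6 = 36/6 = 6; σ²_Task 6 = ((7−5)/6)² = 0.111
te_Task 7 = (1 + 4·2 + 3)/6 = 12/6 = 2; σ²_Task 7 = ((3−1)/6)² = 0.111

Forward pass:
ES_Task 1 = 0; EF_Task 1 = 14
ES_Task 2 = 0; EF_Task 2 = 8
ES_Task 3 = 0; EF_Task 3 = 7
ES_Task 4 = 0; EF_Task 4 = 4
ES_Task 5 = 14; EF_Task 5 = 14+5 = 19
ES_Task 6 = 8; EF_Task 6 = 8+6 = 14
ES_Task 7 = max(EF_Task 3=7, EF_Task 4=4, EF_Task 5=19, EF_Task 6=14) = 19; EF_Task 7 = 19+2 = 21
Expected project duration μ = 21 days. Critical path: Task 1 → Task 5 → Task 7.

Variance along critical path = 1.778 + 1.778 + 0.111 = 3.667; σ = √3.667 = 1.915 days.
Z = (18 − 21) / 1.915 = -1.567
P(T ≤ 18) = Φ(-1.567) ≈ 0.059

0.059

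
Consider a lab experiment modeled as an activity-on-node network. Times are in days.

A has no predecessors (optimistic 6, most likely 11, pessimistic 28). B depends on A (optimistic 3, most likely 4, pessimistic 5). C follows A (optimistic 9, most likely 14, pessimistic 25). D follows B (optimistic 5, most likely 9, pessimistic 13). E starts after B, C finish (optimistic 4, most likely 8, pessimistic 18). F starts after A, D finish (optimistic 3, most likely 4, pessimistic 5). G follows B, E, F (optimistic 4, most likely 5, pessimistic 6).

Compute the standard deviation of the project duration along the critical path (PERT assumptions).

5.11 days

te_A = (6 + 4·11 + 28)/6 = 78/6 = 13; σ²_A = ((28−6)/6)² = 13.444
te_B = (3 + 4·4 + 5)/6 = 24/6 = 4; σ²_B = ((5−3)/6)² = 0.111
te_C = (9 + 4·14 + 25)/6 = 90/6 = 15; σ²_C = ((25−9)/6)² = 7.111
te_D = (5 + 4·9 + 13)/6 = 54/6 = 9; σ²_D = ((13−5)/6)² = 1.778
te_E = (4 + 4·8 + 18)/6 = 54/6 = 9; σ²_E = ((18−4)/6)² = 5.444
te_F = (3 + 4·4 + 5)/6 = 24/6 = 4; σ²_F = ((5−3)/6)² = 0.111
te_G = (4 + 4·5 + 6)/6 = 30/6 = 5; σ²_G = ((6−4)/6)² = 0.111

Forward pass:
ES_A = 0; EF_A = 13
ES_B = 13; EF_B = 13+4 = 17
ES_C = 13; EF_C = 13+15 = 28
ES_D = 17; EF_D = 17+9 = 26
ES_E = max(EF_B=17, EF_C=28) = 28; EF_E = 28+9 = 37
ES_F = max(EF_A=13, EF_D=26) = 26; EF_F = 26+4 = 30
ES_G = max(EF_B=17, EF_E=37, EF_F=30) = 37; EF_G = 37+5 = 42
Expected project duration μ = 42 days. Critical path: A → C → E → G.

Variance along critical path = 13.444 + 7.111 + 5.444 + 0.111 = 26.111
σ = √26.111 = 5.110 days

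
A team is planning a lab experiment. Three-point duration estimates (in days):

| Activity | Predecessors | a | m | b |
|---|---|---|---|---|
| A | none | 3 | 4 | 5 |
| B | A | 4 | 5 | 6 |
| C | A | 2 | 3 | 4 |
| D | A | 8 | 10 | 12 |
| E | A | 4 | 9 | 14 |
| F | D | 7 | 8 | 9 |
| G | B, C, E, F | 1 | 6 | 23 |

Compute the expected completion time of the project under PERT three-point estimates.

te_A = (3 + 4·4 + 5)/6 = 24/6 = 4
te_B = (4 + 4·5 + 6)/6 = 30/6 = 5
te_C = (2 + 4·3 + 4)/6 = 18/6 = 3
te_D = (8 + 4·10 + 12)/6 = 60/6 = 10
te_E = (4 + 4·9 + 14)/6 = 54/6 = 9
te_F = (7 + 4·8 + 9)/6 = 48/6 = 8
te_G = (1 + 4·6 + 23)/6 = 48/6 = 8

Forward pass:
ES_A = 0; EF_A = 4
ES_B = 4; EF_B = 4+5 = 9
ES_C = 4; EF_C = 4+3 = 7
ES_D = 4; EF_D = 4+10 = 14
ES_E = 4; EF_E = 4+9 = 13
ES_F = 14; EF_F = 14+8 = 22
ES_G = max(EF_B=9, EF_C=7, EF_E=13, EF_F=22) = 22; EF_G = 22+8 = 30
Expected project duration μ = 30 days. Critical path: A → D → F → G.

30 days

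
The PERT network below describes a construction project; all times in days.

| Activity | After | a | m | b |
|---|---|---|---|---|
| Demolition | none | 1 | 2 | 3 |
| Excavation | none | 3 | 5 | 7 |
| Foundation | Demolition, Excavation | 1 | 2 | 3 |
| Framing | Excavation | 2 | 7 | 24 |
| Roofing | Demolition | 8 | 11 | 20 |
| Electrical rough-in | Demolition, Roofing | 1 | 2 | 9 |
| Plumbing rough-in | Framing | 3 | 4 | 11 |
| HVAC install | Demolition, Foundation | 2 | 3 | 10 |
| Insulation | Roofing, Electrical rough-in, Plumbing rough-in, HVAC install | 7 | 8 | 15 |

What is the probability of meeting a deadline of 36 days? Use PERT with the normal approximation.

0.972

te_Demolition = (1 + 4·2 + 3)/6 = 12/6 = 2; σ²_Demolition = ((3−1)/6)² = 0.111
te_Excavation = (3 + 4·5 + 7)/6 = 30/6 = 5; σ²_Excavation = ((7−3)/6)² = 0.444
te_Foundation = (1 + 4·2 + 3)/6 = 12/6 = 2; σ²_Foundation = ((3−1)/6)² = 0.111
te_Framing = (2 + 4·7 + 24)/6 = 54/6 = 9; σ²_Framing = ((24−2)/6)² = 13.444
te_Roofing = (8 + 4·11 + 20)/6 = 72/6 = 12; σ²_Roofing = ((20−8)/6)² = 4.000
te_Electrical rough-in = (1 + 4·2 + 9)/6 = 18/6 = 3; σ²_Electrical rough-in = ((9−1)/6)² = 1.778
te_Plumbing rough-in = (3 + 4·4 + 11)/6 = 30/6 = 5; σ²_Plumbing rough-in = ((11−3)/6)² = 1.778
te_HVAC install = (2 + 4·3 + 10)/6 = 24/6 = 4; σ²_HVAC install = ((10−2)/6)² = 1.778
te_Insulation = (7 + 4·8 + 15)/6 = 54/6 = 9; σ²_Insulation = ((15−7)/6)² = 1.778

Forward pass:
ES_Demolition = 0; EF_Demolition = 2
ES_Excavation = 0; EF_Excavation = 5
ES_Foundation = max(EF_Demolition=2, EF_Excavation=5) = 5; EF_Foundation = 5+2 = 7
ES_Framing = 5; EF_Framing = 5+9 = 14
ES_Roofing = 2; EF_Roofing = 2+12 = 14
ES_Electrical rough-in = max(EF_Demolition=2, EF_Roofing=14) = 14; EF_Electrical rough-in = 14+3 = 17
ES_Plumbing rough-in = 14; EF_Plumbing rough-in = 14+5 = 19
ES_HVAC install = max(EF_Demolition=2, EF_Foundation=7) = 7; EF_HVAC install = 7+4 = 11
ES_Insulation = max(EF_Roofing=14, EF_Electrical rough-in=17, EF_Plumbing rough-in=19, EF_HVAC install=11) = 19; EF_Insulation = 19+9 = 28
Expected project duration μ = 28 days. Critical path: Excavation → Framing → Plumbing rough-in → Insulation.

Variance along critical path = 0.444 + 13.444 + 1.778 + 1.778 = 17.444; σ = √17.444 = 4.177 days.
Z = (36 − 28) / 4.177 = 1.915
P(T ≤ 36) = Φ(1.915) ≈ 0.972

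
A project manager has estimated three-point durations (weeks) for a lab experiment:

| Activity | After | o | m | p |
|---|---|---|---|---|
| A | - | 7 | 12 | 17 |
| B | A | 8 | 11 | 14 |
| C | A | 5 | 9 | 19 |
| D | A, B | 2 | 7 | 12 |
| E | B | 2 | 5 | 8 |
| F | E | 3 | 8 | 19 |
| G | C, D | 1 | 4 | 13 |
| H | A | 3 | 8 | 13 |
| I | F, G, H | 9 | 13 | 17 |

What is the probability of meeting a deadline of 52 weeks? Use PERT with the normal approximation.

te_A = (7 + 4·12 + 17)/6 = 72/6 = 12; σ²_A = ((17−7)/6)² = 2.778
te_B = (8 + 4·11 + 14)/6 = 66/6 = 11; σ²_B = ((14−8)/6)² = 1.000
te_C = (5 + 4·9 + 19)/6 = 60/6 = 10; σ²_C = ((19−5)/6)² = 5.444
te_D = (2 + 4·7 + 12)/6 = 42/6 = 7; σ²_D = ((12−2)/6)² = 2.778
te_E = (2 + 4·5 + 8)/6 = 30/6 = 5; σ²_E = ((8−2)/6)² = 1.000
te_F = (3 + 4·8 + 19)/6 = 54/6 = 9; σ²_F = ((19−3)/6)² = 7.111
te_G = (1 + 4·4 + 13)/6 = 30/6 = 5; σ²_G = ((13−1)/6)² = 4.000
te_H = (3 + 4·8 + 13)/6 = 48/6 = 8; σ²_H = ((13−3)/6)² = 2.778
te_I = (9 + 4·13 + 17)/6 = 78/6 = 13; σ²_I = ((17−9)/6)² = 1.778

Forward pass:
ES_A = 0; EF_A = 12
ES_B = 12; EF_B = 12+11 = 23
ES_C = 12; EF_C = 12+10 = 22
ES_D = max(EF_A=12, EF_B=23) = 23; EF_D = 23+7 = 30
ES_E = 23; EF_E = 23+5 = 28
ES_F = 28; EF_F = 28+9 = 37
ES_G = max(EF_C=22, EF_D=30) = 30; EF_G = 30+5 = 35
ES_H = 12; EF_H = 12+8 = 20
ES_I = max(EF_F=37, EF_G=35, EF_H=20) = 37; EF_I = 37+13 = 50
Expected project duration μ = 50 weeks. Critical path: A → B → E → F → I.

Variance along critical path = 2.778 + 1.000 + 1.000 + 7.111 + 1.778 = 13.667; σ = √13.667 = 3.697 weeks.
Z = (52 − 50) / 3.697 = 0.541
P(T ≤ 52) = Φ(0.541) ≈ 0.706

0.706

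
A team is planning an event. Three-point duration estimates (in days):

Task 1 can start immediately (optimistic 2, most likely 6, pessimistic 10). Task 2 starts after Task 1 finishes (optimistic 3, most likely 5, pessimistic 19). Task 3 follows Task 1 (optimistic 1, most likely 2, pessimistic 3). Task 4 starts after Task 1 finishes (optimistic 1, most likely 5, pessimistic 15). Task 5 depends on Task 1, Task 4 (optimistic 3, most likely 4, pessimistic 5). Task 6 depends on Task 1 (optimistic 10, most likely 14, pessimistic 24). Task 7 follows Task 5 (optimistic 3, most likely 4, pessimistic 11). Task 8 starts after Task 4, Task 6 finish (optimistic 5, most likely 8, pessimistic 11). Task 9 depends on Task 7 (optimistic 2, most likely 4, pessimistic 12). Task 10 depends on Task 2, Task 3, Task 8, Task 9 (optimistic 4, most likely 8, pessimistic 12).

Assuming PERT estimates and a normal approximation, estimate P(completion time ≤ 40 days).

te_Task 1 = (2 + 4·6 + 10)/6 = 36/6 = 6; σ²_Task 1 = ((10−2)/6)² = 1.778
te_Task 2 = (3 + 4·5 + 19)/6 = 42/6 = 7; σ²_Task 2 = ((19−3)/6)² = 7.111
te_Task 3 = (1 + 4·2 + 3)/6 = 12/6 = 2; σ²_Task 3 = ((3−1)/6)² = 0.111
te_Task 4 = (1 + 4·5 + 15)/6 = 36/6 = 6; σ²_Task 4 = ((15−1)/6)² = 5.444
te_Task 5 = (3 + 4·4 + 5)/6 = 24/6 = 4; σ²_Task 5 = ((5−3)/6)² = 0.111
te_Task 6 = (10 + 4·14 + 24)/6 = 90/6 = 15; σ²_Task 6 = ((24−10)/6)² = 5.444
te_Task 7 = (3 + 4·4 + 11)/6 = 30/6 = 5; σ²_Task 7 = ((11−3)/6)² = 1.778
te_Task 8 = (5 + 4·8 + 11)/6 = 48/6 = 8; σ²_Task 8 = ((11−5)/6)² = 1.000
te_Task 9 = (2 + 4·4 + 12)/6 = 30/6 = 5; σ²_Task 9 = ((12−2)/6)² = 2.778
te_Task 10 = (4 + 4·8 + 12)/6 = 48/6 = 8; σ²_Task 10 = ((12−4)/6)² = 1.778

Forward pass:
ES_Task 1 = 0; EF_Task 1 = 6
ES_Task 2 = 6; EF_Task 2 = 6+7 = 13
ES_Task 3 = 6; EF_Task 3 = 6+2 = 8
ES_Task 4 = 6; EF_Task 4 = 6+6 = 12
ES_Task 5 = max(EF_Task 1=6, EF_Task 4=12) = 12; EF_Task 5 = 12+4 = 16
ES_Task 6 = 6; EF_Task 6 = 6+15 = 21
ES_Task 7 = 16; EF_Task 7 = 16+5 = 21
ES_Task 8 = max(EF_Task 4=12, EF_Task 6=21) = 21; EF_Task 8 = 21+8 = 29
ES_Task 9 = 21; EF_Task 9 = 21+5 = 26
ES_Task 10 = max(EF_Task 2=13, EF_Task 3=8, EF_Task 8=29, EF_Task 9=26) = 29; EF_Task 10 = 29+8 = 37
Expected project duration μ = 37 days. Critical path: Task 1 → Task 6 → Task 8 → Task 10.

Variance along critical path = 1.778 + 5.444 + 1.000 + 1.778 = 10.000; σ = √10.000 = 3.162 days.
Z = (40 − 37) / 3.162 = 0.949
P(T ≤ 40) = Φ(0.949) ≈ 0.829

0.829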